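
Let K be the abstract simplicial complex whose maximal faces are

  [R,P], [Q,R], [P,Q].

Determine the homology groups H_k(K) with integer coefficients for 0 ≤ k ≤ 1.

Take the total order P < Q < R on the vertex set. Then K (dimension 1) consists of the simplices:

  0-simplices (3): P, Q, R
  1-simplices (3): PQ, PR, QR

Hence C_0 ≅ Z^3, C_1 ≅ Z^3.

∂_1: C_1 → C_0 is given by ∂[p,q] = [q] − [p].
The resulting 3×3 matrix has rank 2, and its Smith normal form has invariant factors (1,1).

Reading off H_k = ker ∂_k / im ∂_{k+1}:

  H_0: rank C_0 − rank ∂_1 = 3 − 2 = 1, and the invariant factors of ∂_1 are all 1, so H_0 ≅ Z.
  H_1: rank ker ∂_1 − rank ∂_2 = (3 − 2) − 0 = 1, and there is no ∂_2, so H_1 ≅ Z.

(K is a triangulation of the circle S^1.)

H_0 = Z,  H_1 = Z.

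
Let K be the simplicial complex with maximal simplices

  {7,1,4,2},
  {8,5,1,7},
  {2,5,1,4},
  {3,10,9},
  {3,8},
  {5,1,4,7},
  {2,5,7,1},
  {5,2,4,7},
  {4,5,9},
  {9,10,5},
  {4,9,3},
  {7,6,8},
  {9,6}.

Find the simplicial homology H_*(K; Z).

H_0 = Z,  H_1 = Z^2,  H_2 = 0,  H_3 = Z.

K has 10 vertices, 24 edges, 18 triangles, 6 3-simplices.
rank ∂_0 = 0, rank ∂_1 = 9 ⇒ b_0 = 10 − 0 − 9 = 1; all invariant factors of ∂_1 are 1 so no torsion. So H_0 = Z.
rank ∂_1 = 9, rank ∂_2 = 13 ⇒ b_1 = 24 − 9 − 13 = 2; all invariant factors of ∂_2 are 1 so no torsion. So H_1 = Z^2.
rank ∂_2 = 13, rank ∂_3 = 5 ⇒ b_2 = 18 − 13 − 5 = 0; all invariant factors of ∂_3 are 1 so no torsion. So H_2 = 0.
rank ∂_3 = 5, rank ∂_4 = 0 ⇒ b_3 = 6 − 5 − 0 = 1. So H_3 = Z.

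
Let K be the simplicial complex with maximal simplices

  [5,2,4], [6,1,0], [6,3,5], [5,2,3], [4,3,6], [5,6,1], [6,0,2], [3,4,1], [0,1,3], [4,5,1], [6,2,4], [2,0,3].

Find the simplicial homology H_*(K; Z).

Fix the vertex order 0 < 1 < 2 < 3 < 4 < 5 < 6 and write every simplex with vertices in increasing order. Then dim K = 2 and the simplices of K are:

  0-simplices (7): [0], [1], [2], [3], [4], [5], [6]
  1-simplices (18): [0,1], [0,2], [0,3], [0,6], [1,3], [1,4], [1,5], [1,6], [2,3], [2,4], [2,5], [2,6], [3,4], [3,5], [3,6], [4,5], [4,6], [5,6]
  2-simplices (12): [0,1,3], [0,1,6], [0,2,3], [0,2,6], [1,3,4], [1,4,5], [1,5,6], [2,3,5], [2,4,5], [2,4,6], [3,4,6], [3,5,6]

giving chain groups C_0 ≅ Z^7, C_1 ≅ Z^18, C_2 ≅ Z^12.

∂_1: C_1 → C_0 sends each edge [p,q] (with p < q) to q − p.
The resulting 7×18 matrix has rank 6, and its Smith normal form has invariant factors (1,1,1,1,1,1).

Boundary ∂_2: C_2 → C_1 maps a triangle to the signed sum of its edges. For instance
  ∂[0,1,6] = [1,6] − [0,6] + [0,1],
  ∂[1,4,5] = [4,5] − [1,5] + [1,4].
The resulting 18×12 matrix has rank 12, and its Smith normal form has invariant factors (1,1,1,1,1,1,1,1,1,1,1,2).

From H_k ≅ ker(∂_k) / im(∂_{k+1}) we obtain:

  H_0: rank C_0 − rank ∂_1 = 7 − 6 = 1, and the invariant factors of ∂_1 are all 1, so H_0 ≅ Z.
  H_1: rank ker ∂_1 − rank ∂_2 = (18 − 6) − 12 = 0, and ∂_2 has invariant factor 2 > 1, so H_1 ≅ Z/2.
  H_2: rank ker ∂_2 − rank ∂_3 = (12 − 12) − 0 = 0, and there is no ∂_3, so H_2 ≅ 0.

H_0 ≅ Z,  H_1 ≅ Z/2,  H_2 = 0.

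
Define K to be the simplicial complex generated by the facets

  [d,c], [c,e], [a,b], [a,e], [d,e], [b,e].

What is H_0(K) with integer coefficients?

H_0 = Z.

We work with the vertex ordering a < b < c < d < e. The simplices of K, each written with vertices in increasing order, are:

  0-simplices (5): a, b, c, d, e
  1-simplices (6): ab, ae, be, cd, ce, de

so the chain groups are C_0 ≅ Z^5, C_1 ≅ Z^6.

∂_1: C_1 → C_0 is given by ∂[p,q] = [q] − [p].
This gives a 5×6 integer matrix of rank 4; reducing to Smith normal form yields diagonal entries (1,1,1,1).

Computing H_k = (kernel of ∂_k) / (image of ∂_{k+1}):

  H_0: rank C_0 − rank ∂_1 = 5 − 4 = 1, and the invariant factors of ∂_1 are all 1, so H_0 = Z.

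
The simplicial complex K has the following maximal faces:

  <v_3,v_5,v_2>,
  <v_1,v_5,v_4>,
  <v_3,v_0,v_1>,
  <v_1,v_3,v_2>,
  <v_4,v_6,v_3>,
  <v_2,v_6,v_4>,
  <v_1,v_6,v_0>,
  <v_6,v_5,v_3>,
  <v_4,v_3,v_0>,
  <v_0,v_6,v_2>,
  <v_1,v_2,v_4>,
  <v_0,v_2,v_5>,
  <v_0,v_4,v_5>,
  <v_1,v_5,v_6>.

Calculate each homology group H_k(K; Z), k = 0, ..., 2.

H_0 = Z,  H_1 = Z^2,  H_2 = Z.

Fix the vertex order v_0 < v_1 < v_2 < v_3 < v_4 < v_5 < v_6 and write every simplex with vertices in increasing order. Then dim K = 2 and the simplices of K are:

  0-simplices (7): [v_0], [v_1], [v_2], [v_3], [v_4], [v_5], [v_6]
  1-simplices (21): (21 of them)
  2-simplices (14): (14 of them)

Hence C_0 ≅ Z^7, C_1 ≅ Z^21, C_2 ≅ Z^14.

Boundary ∂_1: C_1 → C_0 is given by ∂[p,q] = [q] − [p].
The resulting 7×21 matrix has rank 6, and its Smith normal form has invariant factors (1,1,1,1,1,1).

∂_2: C_2 → C_1 acts by ∂[p,q,r] = [q,r] − [p,r] + [p,q]. For instance
  ∂[v_0,v_4,v_5] = [v_4,v_5] − [v_0,v_5] + [v_0,v_4],
  ∂[v_0,v_1,v_6] = [v_1,v_6] − [v_0,v_6] + [v_0,v_1].
This gives a 21×14 integer matrix of rank 13; reducing to Smith normal form yields diagonal entries (1,1,1,1,1,1,1,1,1,1,1,1,1).

Now H_k = ker ∂_k / im ∂_{k+1}, so:

  H_0: rank C_0 − rank ∂_1 = 7 − 6 = 1, and the invariant factors of ∂_1 are all 1, so H_0 = Z.
  H_1: rank ker ∂_1 − rank ∂_2 = (21 − 6) − 13 = 2, and the invariant factors of ∂_2 are all 1, so H_1 = Z^2.
  H_2: rank ker ∂_2 − rank ∂_3 = (14 − 13) − 0 = 1, and there is no ∂_3, so H_2 = Z.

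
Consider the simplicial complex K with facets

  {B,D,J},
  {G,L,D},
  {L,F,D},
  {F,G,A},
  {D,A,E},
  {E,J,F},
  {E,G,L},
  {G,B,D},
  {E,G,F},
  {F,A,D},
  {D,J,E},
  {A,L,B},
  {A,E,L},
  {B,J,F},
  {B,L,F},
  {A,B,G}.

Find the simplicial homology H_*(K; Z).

H_0 ≅ Z,  H_1 ≅ Z^2,  H_2 ≅ Z.

Take the total order A < B < D < E < F < G < J < L on the vertex set. Then K (dimension 2) consists of the simplices:

  0-simplices (8): A, B, D, E, F, G, J, L
  1-simplices (24): AB, AD, AE, AF, AG, AL, BD, BF, BG, BJ, BL, DE, DF, DG, DJ, DL, EF, EG, EJ, EL, FG, FJ, FL, GL
  2-simplices (16): ABG, ABL, ADE, ADF, AEL, AFG, BDG, BDJ, BFJ, BFL, DEJ, DFL, DGL, EFG, EFJ, EGL

Hence C_0 ≅ Z^8, C_1 ≅ Z^24, C_2 ≅ Z^16.

∂_1: C_1 → C_0 sends each edge [p,q] (with p < q) to q − p. For instance
  ∂DE = E − D.
The 8×24 boundary matrix has rank 7 and Smith normal form diag(1,1,1,1,1,1,1).

Boundary ∂_2: C_2 → C_1 acts by ∂[p,q,r] = [q,r] − [p,r] + [p,q]. For instance
  ∂ABL = BL − AL + AB,
  ∂EGL = GL − EL + EG.
As a 24×16 matrix over Z this has rank 15, with invariant factors (1,1,1,1,1,1,1,1,1,1,1,1,1,1,1).

Reading off H_k = ker ∂_k / im ∂_{k+1}:

  H_0: rank C_0 − rank ∂_1 = 8 − 7 = 1, and the invariant factors of ∂_1 are all 1, so H_0 ≅ Z.
  H_1: rank ker ∂_1 − rank ∂_2 = (24 − 7) − 15 = 2, and the invariant factors of ∂_2 are all 1, so H_1 ≅ Z^2.
  H_2: rank ker ∂_2 − rank ∂_3 = (16 − 15) − 0 = 1, and there is no ∂_3, so H_2 ≅ Z.

As a check, the Euler characteristic is 8 − 24 + 16 = 0, which agrees with 1 − 2 + 1 = 0.
(K is a triangulation of the torus T^2.)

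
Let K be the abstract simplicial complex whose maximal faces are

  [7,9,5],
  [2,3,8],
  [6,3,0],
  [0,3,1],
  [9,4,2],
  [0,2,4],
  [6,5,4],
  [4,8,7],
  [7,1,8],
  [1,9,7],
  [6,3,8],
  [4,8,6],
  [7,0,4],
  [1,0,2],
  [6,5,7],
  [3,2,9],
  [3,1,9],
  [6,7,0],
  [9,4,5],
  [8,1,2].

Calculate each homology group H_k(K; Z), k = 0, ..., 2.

H_0 ≅ Z,  H_1 ≅ Z ⊕ Z/2,  H_2 = 0.

We work with the vertex ordering 0 < 1 < 2 < 3 < 4 < 5 < 6 < 7 < 8 < 9. The simplices of K, each written with vertices in increasing order, are:

  0-simplices (10): [0], [1], [2], [3], [4], [5], [6], [7], [8], [9]
  1-simplices (30): (30 of them)
  2-simplices (20): (20 of them)

giving chain groups C_0 ≅ Z^10, C_1 ≅ Z^30, C_2 ≅ Z^20.

The boundary map ∂_1: C_1 → C_0 maps an edge to its endpoints' difference, ∂[p,q] = q − p. For instance
  ∂[0,6] = [6] − [0].
This gives a 10×30 integer matrix of rank 9; reducing to Smith normal form yields diagonal entries (1,1,1,1,1,1,1,1,1).

∂_2: C_2 → C_1 maps a triangle to the signed sum of its edges. For instance
  ∂[4,5,9] = [5,9] − [4,9] + [4,5],
  ∂[4,5,6] = [5,6] − [4,6] + [4,5].
As a 30×20 matrix over Z this has rank 20, with invariant factors (1,1,1,1,1,1,1,1,1,1,1,1,1,1,1,1,1,1,1,2).

Reading off H_k = ker ∂_k / im ∂_{k+1}:

  H_0: rank C_0 − rank ∂_1 = 10 − 9 = 1, and the invariant factors of ∂_1 are all 1, so H_0 ≅ Z.
  H_1: rank ker ∂_1 − rank ∂_2 = (30 − 9) − 20 = 1, and ∂_2 has invariant factor 2 > 1, so H_1 ≅ Z ⊕ Z/2.
  H_2: rank ker ∂_2 − rank ∂_3 = (20 − 20) − 0 = 0, and there is no ∂_3, so H_2 ≅ 0.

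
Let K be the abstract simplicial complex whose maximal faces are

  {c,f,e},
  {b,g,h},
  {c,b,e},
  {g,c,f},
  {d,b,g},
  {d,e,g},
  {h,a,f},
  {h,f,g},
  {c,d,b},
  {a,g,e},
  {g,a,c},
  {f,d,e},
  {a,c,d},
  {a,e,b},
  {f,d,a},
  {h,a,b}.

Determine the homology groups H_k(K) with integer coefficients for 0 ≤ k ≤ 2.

K has 8 vertices, 24 edges, 16 triangles.
rank ∂_0 = 0, rank ∂_1 = 7 ⇒ b_0 = 8 − 0 − 7 = 1; all invariant factors of ∂_1 are 1 so no torsion. So H_0 = Z.
rank ∂_1 = 7, rank ∂_2 = 15 ⇒ b_1 = 24 − 7 − 15 = 2; all invariant factors of ∂_2 are 1 so no torsion. So H_1 = Z^2.
rank ∂_2 = 15, rank ∂_3 = 0 ⇒ b_2 = 16 − 15 − 0 = 1. So H_2 = Z.

H_0 ≅ Z,  H_1 ≅ Z^2,  H_2 ≅ Z.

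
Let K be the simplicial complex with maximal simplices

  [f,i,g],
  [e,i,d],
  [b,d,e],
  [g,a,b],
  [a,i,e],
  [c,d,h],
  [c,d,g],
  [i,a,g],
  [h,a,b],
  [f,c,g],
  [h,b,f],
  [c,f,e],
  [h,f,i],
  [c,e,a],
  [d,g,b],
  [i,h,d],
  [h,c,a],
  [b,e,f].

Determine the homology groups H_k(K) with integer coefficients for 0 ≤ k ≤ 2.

H_0 = Z,  H_1 = Z^2,  H_2 = Z.

K has 9 vertices, 27 edges, 18 triangles.
rank ∂_0 = 0, rank ∂_1 = 8 ⇒ b_0 = 9 − 0 − 8 = 1; all invariant factors of ∂_1 are 1 so no torsion. So H_0 ≅ Z.
rank ∂_1 = 8, rank ∂_2 = 17 ⇒ b_1 = 27 − 8 − 17 = 2; all invariant factors of ∂_2 are 1 so no torsion. So H_1 ≅ Z^2.
rank ∂_2 = 17, rank ∂_3 = 0 ⇒ b_2 = 18 − 17 − 0 = 1. So H_2 ≅ Z.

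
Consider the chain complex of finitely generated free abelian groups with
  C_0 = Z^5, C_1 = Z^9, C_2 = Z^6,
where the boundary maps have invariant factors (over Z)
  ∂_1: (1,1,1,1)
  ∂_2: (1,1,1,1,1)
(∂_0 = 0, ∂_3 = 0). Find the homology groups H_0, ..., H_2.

H_0 = Z,  H_1 = 0,  H_2 = Z.

H_0: b_0 = 5 − 0 − 4 = 1; torsion from ∂_1 factors > 1: none. So H_0 = Z.
H_1: b_1 = 9 − 4 − 5 = 0; torsion from ∂_2 factors > 1: none. So H_1 = 0.
H_2: b_2 = 6 − 5 − 0 = 1; torsion from ∂_3 factors > 1: none. So H_2 = Z.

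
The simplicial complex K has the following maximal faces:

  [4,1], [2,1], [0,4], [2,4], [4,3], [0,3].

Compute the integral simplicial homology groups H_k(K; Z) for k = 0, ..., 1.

H_0 ≅ Z,  H_1 ≅ Z^2.

K has 5 vertices, 6 edges.
rank ∂_0 = 0, rank ∂_1 = 4 ⇒ b_0 = 5 − 0 − 4 = 1; all invariant factors of ∂_1 are 1 so no torsion. So H_0 ≅ Z.
rank ∂_1 = 4, rank ∂_2 = 0 ⇒ b_1 = 6 − 4 − 0 = 2. So H_1 ≅ Z^2.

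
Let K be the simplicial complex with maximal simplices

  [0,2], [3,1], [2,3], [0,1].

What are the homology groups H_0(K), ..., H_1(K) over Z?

Take the total order 0 < 1 < 2 < 3 on the vertex set. Then K (dimension 1) consists of the simplices:

  0-simplices (4): [0], [1], [2], [3]
  1-simplices (4): [0,1], [0,2], [1,3], [2,3]

Hence C_0 ≅ Z^4, C_1 ≅ Z^4.

The boundary map ∂_1: C_1 → C_0 maps an edge to its endpoints' difference, ∂[p,q] = q − p. For instance
  ∂[2,3] = [3] − [2].
The resulting 4×4 matrix has rank 3, and its Smith normal form has invariant factors (1,1,1).

Reading off H_k = ker ∂_k / im ∂_{k+1}:

  H_0: rank C_0 − rank ∂_1 = 4 − 3 = 1, and the invariant factors of ∂_1 are all 1, so H_0 = Z.
  H_1: rank ker ∂_1 − rank ∂_2 = (4 − 3) − 0 = 1, and there is no ∂_2, so H_1 = Z.

As a check, the Euler characteristic is 4 − 4 = 0, which agrees with 1 − 1 = 0.

H_0 ≅ Z,  H_1 ≅ Z.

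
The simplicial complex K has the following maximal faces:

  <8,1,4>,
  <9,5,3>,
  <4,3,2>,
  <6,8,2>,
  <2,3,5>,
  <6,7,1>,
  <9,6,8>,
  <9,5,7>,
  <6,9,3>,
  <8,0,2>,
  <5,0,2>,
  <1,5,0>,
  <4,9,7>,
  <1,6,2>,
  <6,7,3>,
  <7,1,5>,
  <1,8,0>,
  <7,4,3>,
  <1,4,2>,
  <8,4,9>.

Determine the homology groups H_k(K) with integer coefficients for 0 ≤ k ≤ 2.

K has 10 vertices, 30 edges, 20 triangles.
rank ∂_0 = 0, rank ∂_1 = 9 ⇒ b_0 = 10 − 0 − 9 = 1; all invariant factors of ∂_1 are 1 so no torsion. So H_0 ≅ Z.
rank ∂_1 = 9, rank ∂_2 = 20 ⇒ b_1 = 30 − 9 − 20 = 1; ∂_2 has invariant factor(s) [2] giving torsion. So H_1 ≅ Z ⊕ Z/2Z.
rank ∂_2 = 20, rank ∂_3 = 0 ⇒ b_2 = 20 − 20 − 0 = 0. So H_2 ≅ 0.

H_0 = Z,  H_1 = Z ⊕ Z/2Z,  H_2 = 0.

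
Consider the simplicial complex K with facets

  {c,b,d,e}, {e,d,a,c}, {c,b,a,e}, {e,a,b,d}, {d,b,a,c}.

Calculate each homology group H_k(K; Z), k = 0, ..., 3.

Order the vertices as a < b < c < d < e. Listing each simplex with vertices in this order, K has dimension 3 with simplices:

  0-simplices (5): a, b, c, d, e
  1-simplices (10): ab, ac, ad, ae, bc, bd, be, cd, ce, de
  2-simplices (10): abc, abd, abe, acd, ace, ade, bcd, bce, bde, cde
  3-simplices (5): abcd, abce, abde, acde, bcde

so the chain groups are C_0 ≅ Z^5, C_1 ≅ Z^10, C_2 ≅ Z^10, C_3 ≅ Z^5.

Boundary ∂_1: C_1 → C_0 is given by ∂[p,q] = [q] − [p]. For instance
  ∂ce = e − c.
The resulting 5×10 matrix has rank 4, and its Smith normal form has invariant factors (1,1,1,1).

∂_2: C_2 → C_1 sends each 2-simplex [p,q,r] to [q,r] − [p,r] + [p,q]. For instance
  ∂acd = cd − ad + ac,
  ∂abe = be − ae + ab.
The 10×10 boundary matrix has rank 6 and Smith normal form diag(1,1,1,1,1,1).

The boundary map ∂_3: C_3 → C_2 sends each 3-simplex σ to the alternating sum Σ_i (−1)^i (σ with its i-th vertex removed). For instance
  ∂abde = bde − ade + abe − abd,
  ∂abce = bce − ace + abe − abc.
This gives a 10×5 integer matrix of rank 4; reducing to Smith normal form yields diagonal entries (1,1,1,1).

Now H_k = ker ∂_k / im ∂_{k+1}, so:

  H_0: rank C_0 − rank ∂_1 = 5 − 4 = 1, and the invariant factors of ∂_1 are all 1, so H_0 ≅ Z.
  H_1: rank ker ∂_1 − rank ∂_2 = (10 − 4) − 6 = 0, and the invariant factors of ∂_2 are all 1, so H_1 ≅ 0.
  H_2: rank ker ∂_2 − rank ∂_3 = (10 − 6) − 4 = 0, and the invariant factors of ∂_3 are all 1, so H_2 ≅ 0.
  H_3: rank ker ∂_3 − rank ∂_4 = (5 − 4) − 0 = 1, and there is no ∂_4, so H_3 ≅ Z.

As a check, the Euler characteristic is 5 − 10 + 10 − 5 = 0, which agrees with 1 − 0 + 0 − 1 = 0.

H_0 ≅ Z,  H_1 = 0,  H_2 = 0,  H_3 ≅ Z.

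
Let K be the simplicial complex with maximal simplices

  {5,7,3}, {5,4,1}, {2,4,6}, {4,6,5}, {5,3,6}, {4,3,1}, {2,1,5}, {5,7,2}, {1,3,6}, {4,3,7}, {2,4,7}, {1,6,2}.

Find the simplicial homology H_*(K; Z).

Fix the vertex order 1 < 2 < 3 < 4 < 5 < 6 < 7 and write every simplex with vertices in increasing order. Then dim K = 2 and the simplices of K are:

  0-simplices (7): [1], [2], [3], [4], [5], [6], [7]
  1-simplices (18): [1,2], [1,3], [1,4], [1,5], [1,6], [2,4], [2,5], [2,6], [2,7], [3,4], [3,5], [3,6], [3,7], [4,5], [4,6], [4,7], [5,6], [5,7]
  2-simplices (12): [1,2,5], [1,2,6], [1,3,4], [1,3,6], [1,4,5], [2,4,6], [2,4,7], [2,5,7], [3,4,7], [3,5,6], [3,5,7], [4,5,6]

giving chain groups C_0 ≅ Z^7, C_1 ≅ Z^18, C_2 ≅ Z^12.

The boundary map ∂_1: C_1 → C_0 maps an edge to its endpoints' difference, ∂[p,q] = q − p. For instance
  ∂[1,6] = [6] − [1].
The 7×18 boundary matrix has rank 6 and Smith normal form diag(1,1,1,1,1,1).

The boundary map ∂_2: C_2 → C_1 maps a triangle to the signed sum of its edges. For instance
  ∂[3,5,7] = [5,7] − [3,7] + [3,5],
  ∂[1,3,4] = [3,4] − [1,4] + [1,3].
The resulting 18×12 matrix has rank 12, and its Smith normal form has invariant factors (1,1,1,1,1,1,1,1,1,1,1,2).

Reading off H_k = ker ∂_k / im ∂_{k+1}:

  H_0: rank C_0 − rank ∂_1 = 7 − 6 = 1, and the invariant factors of ∂_1 are all 1, so H_0 ≅ Z.
  H_1: rank ker ∂_1 − rank ∂_2 = (18 − 6) − 12 = 0, and ∂_2 has invariant factor 2 > 1, so H_1 ≅ Z_2.
  H_2: rank ker ∂_2 − rank ∂_3 = (12 − 12) − 0 = 0, and there is no ∂_3, so H_2 ≅ 0.

H_0 ≅ Z,  H_1 ≅ Z_2,  H_2 = 0.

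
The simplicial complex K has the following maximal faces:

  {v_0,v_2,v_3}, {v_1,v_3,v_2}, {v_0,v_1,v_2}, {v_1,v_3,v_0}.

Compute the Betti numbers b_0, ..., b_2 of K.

b_0 = 1, b_1 = 0, b_2 = 1.

Order the vertices as v_0 < v_1 < v_2 < v_3. Listing each simplex with vertices in this order, K has dimension 2 with simplices:

  0-simplices (4): [v_0], [v_1], [v_2], [v_3]
  1-simplices (6): [v_0,v_1], [v_0,v_2], [v_0,v_3], [v_1,v_2], [v_1,v_3], [v_2,v_3]
  2-simplices (4): [v_0,v_1,v_2], [v_0,v_1,v_3], [v_0,v_2,v_3], [v_1,v_2,v_3]

so the chain groups are C_0 ≅ Z^4, C_1 ≅ Z^6, C_2 ≅ Z^4.

∂_1: C_1 → C_0 maps an edge to its endpoints' difference, ∂[p,q] = q − p.
The resulting 4×6 matrix has rank 3, and its Smith normal form has invariant factors (1,1,1).

Boundary ∂_2: C_2 → C_1 sends each 2-simplex [p,q,r] to [q,r] − [p,r] + [p,q]. For instance
  ∂[v_0,v_1,v_2] = [v_1,v_2] − [v_0,v_2] + [v_0,v_1],
  ∂[v_1,v_2,v_3] = [v_2,v_3] − [v_1,v_3] + [v_1,v_2].
The resulting 6×4 matrix has rank 3, and its Smith normal form has invariant factors (1,1,1).

Computing H_k = (kernel of ∂_k) / (image of ∂_{k+1}):

  H_0: rank C_0 − rank ∂_1 = 4 − 3 = 1, and the invariant factors of ∂_1 are all 1, so H_0 = Z.
  H_1: rank ker ∂_1 − rank ∂_2 = (6 − 3) − 3 = 0, and the invariant factors of ∂_2 are all 1, so H_1 = 0.
  H_2: rank ker ∂_2 − rank ∂_3 = (4 − 3) − 0 = 1, and there is no ∂_3, so H_2 = Z.

(K is a triangulation of the 2-sphere S^2.)

Hence the Betti numbers are b_0 = 1, b_1 = 0, b_2 = 1.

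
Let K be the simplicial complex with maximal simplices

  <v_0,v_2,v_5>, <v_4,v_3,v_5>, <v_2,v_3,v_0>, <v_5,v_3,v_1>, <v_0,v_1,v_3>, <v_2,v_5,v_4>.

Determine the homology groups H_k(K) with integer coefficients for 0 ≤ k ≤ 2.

H_0 = Z,  H_1 = Z,  H_2 = 0.

Take the total order v_0 < v_1 < v_2 < v_3 < v_4 < v_5 on the vertex set. Then K (dimension 2) consists of the simplices:

  0-simplices (6): [v_0], [v_1], [v_2], [v_3], [v_4], [v_5]
  1-simplices (12): [v_0,v_1], [v_0,v_2], [v_0,v_3], [v_0,v_5], [v_1,v_3], [v_1,v_5], [v_2,v_3], [v_2,v_4], [v_2,v_5], [v_3,v_4], [v_3,v_5], [v_4,v_5]
  2-simplices (6): [v_0,v_1,v_3], [v_0,v_2,v_3], [v_0,v_2,v_5], [v_1,v_3,v_5], [v_2,v_4,v_5], [v_3,v_4,v_5]

so the chain groups are C_0 ≅ Z^6, C_1 ≅ Z^12, C_2 ≅ Z^6.

Boundary ∂_1: C_1 → C_0 sends each edge [p,q] (with p < q) to q − p. For instance
  ∂[v_3,v_4] = [v_4] − [v_3].
The 6×12 boundary matrix has rank 5 and Smith normal form diag(1,1,1,1,1).

The boundary map ∂_2: C_2 → C_1 sends each 2-simplex [p,q,r] to [q,r] − [p,r] + [p,q]. For instance
  ∂[v_3,v_4,v_5] = [v_4,v_5] − [v_3,v_5] + [v_3,v_4],
  ∂[v_1,v_3,v_5] = [v_3,v_5] − [v_1,v_5] + [v_1,v_3].
This gives a 12×6 integer matrix of rank 6; reducing to Smith normal form yields diagonal entries (1,1,1,1,1,1).

Computing H_k = (kernel of ∂_k) / (image of ∂_{k+1}):

  H_0: rank C_0 − rank ∂_1 = 6 − 5 = 1, and the invariant factors of ∂_1 are all 1, so H_0 ≅ Z.
  H_1: rank ker ∂_1 − rank ∂_2 = (12 − 5) − 6 = 1, and the invariant factors of ∂_2 are all 1, so H_1 ≅ Z.
  H_2: rank ker ∂_2 − rank ∂_3 = (6 − 6) − 0 = 0, and there is no ∂_3, so H_2 ≅ 0.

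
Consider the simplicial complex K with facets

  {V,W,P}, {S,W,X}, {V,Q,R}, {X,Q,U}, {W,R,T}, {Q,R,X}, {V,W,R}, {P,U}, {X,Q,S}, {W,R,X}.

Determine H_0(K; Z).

H_0 ≅ Z.

We work with the vertex ordering P < Q < R < S < T < U < V < W < X. The simplices of K, each written with vertices in increasing order, are:

  0-simplices (9): P, Q, R, S, T, U, V, W, X
  1-simplices (18): PU, PV, PW, QR, QS, QU, QV, QX, RT, RV, RW, RX, SW, SX, TW, UX, VW, WX
  2-simplices (9): PVW, QRV, QRX, QSX, QUX, RTW, RVW, RWX, SWX

Hence C_0 ≅ Z^9, C_1 ≅ Z^18, C_2 ≅ Z^9.

Boundary ∂_1: C_1 → C_0 maps an edge to its endpoints' difference, ∂[p,q] = q − p.
As a 9×18 matrix over Z this has rank 8, with invariant factors (1,1,1,1,1,1,1,1).

∂_2: C_2 → C_1 sends each 2-simplex [p,q,r] to [q,r] − [p,r] + [p,q]. For instance
  ∂SWX = WX − SX + SW,
  ∂PVW = VW − PW + PV.
As a 18×9 matrix over Z this has rank 9, with invariant factors (1,1,1,1,1,1,1,1,1).

Now H_k = ker ∂_k / im ∂_{k+1}, so:

  H_0: rank C_0 − rank ∂_1 = 9 − 8 = 1, and the invariant factors of ∂_1 are all 1, so H_0 = Z.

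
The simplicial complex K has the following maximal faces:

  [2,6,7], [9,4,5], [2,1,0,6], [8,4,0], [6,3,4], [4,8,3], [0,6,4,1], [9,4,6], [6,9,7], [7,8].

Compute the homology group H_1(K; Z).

K has 10 vertices, 22 edges, 14 triangles, 2 3-simplices.
rank ∂_1 = 9, rank ∂_2 = 12 ⇒ b_1 = 22 − 9 − 12 = 1; all invariant factors of ∂_2 are 1 so no torsion. So H_1 ≅ Z.

H_1 ≅ Z.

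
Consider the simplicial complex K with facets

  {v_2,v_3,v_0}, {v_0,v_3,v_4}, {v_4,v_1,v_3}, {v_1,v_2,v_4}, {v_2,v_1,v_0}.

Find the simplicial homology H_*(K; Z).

Fix the vertex order v_0 < v_1 < v_2 < v_3 < v_4 and write every simplex with vertices in increasing order. Then dim K = 2 and the simplices of K are:

  0-simplices (5): [v_0], [v_1], [v_2], [v_3], [v_4]
  1-simplices (10): [v_0,v_1], [v_0,v_2], [v_0,v_3], [v_0,v_4], [v_1,v_2], [v_1,v_3], [v_1,v_4], [v_2,v_3], [v_2,v_4], [v_3,v_4]
  2-simplices (5): [v_0,v_1,v_2], [v_0,v_2,v_3], [v_0,v_3,v_4], [v_1,v_2,v_4], [v_1,v_3,v_4]

Hence C_0 ≅ Z^5, C_1 ≅ Z^10, C_2 ≅ Z^5.

∂_1: C_1 → C_0 sends each edge [p,q] (with p < q) to q − p.
The 5×10 boundary matrix has rank 4 and Smith normal form diag(1,1,1,1).

∂_2: C_2 → C_1 maps a triangle to the signed sum of its edges. For instance
  ∂[v_1,v_2,v_4] = [v_2,v_4] − [v_1,v_4] + [v_1,v_2],
  ∂[v_0,v_2,v_3] = [v_2,v_3] − [v_0,v_3] + [v_0,v_2].
The resulting 10×5 matrix has rank 5, and its Smith normal form has invariant factors (1,1,1,1,1).

Reading off H_k = ker ∂_k / im ∂_{k+1}:

  H_0: rank C_0 − rank ∂_1 = 5 − 4 = 1, and the invariant factors of ∂_1 are all 1, so H_0 ≅ Z.
  H_1: rank ker ∂_1 − rank ∂_2 = (10 − 4) − 5 = 1, and the invariant factors of ∂_2 are all 1, so H_1 ≅ Z.
  H_2: rank ker ∂_2 − rank ∂_3 = (5 − 5) − 0 = 0, and there is no ∂_3, so H_2 ≅ 0.

(K is a triangulation of the Möbius band.)

H_0 ≅ Z,  H_1 ≅ Z,  H_2 = 0.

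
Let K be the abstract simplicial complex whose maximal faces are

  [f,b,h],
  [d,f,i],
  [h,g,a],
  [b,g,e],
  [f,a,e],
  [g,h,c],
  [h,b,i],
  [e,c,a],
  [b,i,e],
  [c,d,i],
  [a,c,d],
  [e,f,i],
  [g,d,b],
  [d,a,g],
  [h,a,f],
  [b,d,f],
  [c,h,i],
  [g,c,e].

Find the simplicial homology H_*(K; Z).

H_0 = Z,  H_1 = Z × Z/2,  H_2 = 0.

Take the total order a < b < c < d < e < f < g < h < i on the vertex set. Then K (dimension 2) consists of the simplices:

  0-simplices (9): a, b, c, d, e, f, g, h, i
  1-simplices (27): ac, ad, ae, af, ag, ah, bd, be, bf, bg, bh, bi, cd, ce, cg, ch, ci, df, dg, di, ef, eg, ei, fh, fi, gh, hi
  2-simplices (18): acd, ace, adg, aef, afh, agh, bdf, bdg, beg, bei, bfh, bhi, cdi, ceg, cgh, chi, dfi, efi

giving chain groups C_0 ≅ Z^9, C_1 ≅ Z^27, C_2 ≅ Z^18.

∂_1: C_1 → C_0 maps an edge to its endpoints' difference, ∂[p,q] = q − p.
The resulting 9×27 matrix has rank 8, and its Smith normal form has invariant factors (1,1,1,1,1,1,1,1).

Boundary ∂_2: C_2 → C_1 maps a triangle to the signed sum of its edges. For instance
  ∂cdi = di − ci + cd,
  ∂bdg = dg − bg + bd.
As a 27×18 matrix over Z this has rank 18, with invariant factors (1,1,1,1,1,1,1,1,1,1,1,1,1,1,1,1,1,2).

Computing H_k = (kernel of ∂_k) / (image of ∂_{k+1}):

  H_0: rank C_0 − rank ∂_1 = 9 − 8 = 1, and the invariant factors of ∂_1 are all 1, so H_0 = Z.
  H_1: rank ker ∂_1 − rank ∂_2 = (27 − 8) − 18 = 1, and ∂_2 has invariant factor 2 > 1, so H_1 = Z × Z/2.
  H_2: rank ker ∂_2 − rank ∂_3 = (18 − 18) − 0 = 0, and there is no ∂_3, so H_2 = 0.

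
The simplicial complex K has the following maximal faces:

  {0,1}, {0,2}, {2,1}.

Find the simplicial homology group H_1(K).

H_1 = Z.

Order the vertices as 0 < 1 < 2. Listing each simplex with vertices in this order, K has dimension 1 with simplices:

  0-simplices (3): [0], [1], [2]
  1-simplices (3): [0,1], [0,2], [1,2]

so the chain groups are C_0 ≅ Z^3, C_1 ≅ Z^3.

The boundary map ∂_1: C_1 → C_0 maps an edge to its endpoints' difference, ∂[p,q] = q − p.
The 3×3 boundary matrix has rank 2 and Smith normal form diag(1,1).

Reading off H_k = ker ∂_k / im ∂_{k+1}:

  H_1: rank ker ∂_1 − rank ∂_2 = (3 − 2) − 0 = 1, and there is no ∂_2, so H_1 ≅ Z.

(K is a triangulation of the circle S^1.)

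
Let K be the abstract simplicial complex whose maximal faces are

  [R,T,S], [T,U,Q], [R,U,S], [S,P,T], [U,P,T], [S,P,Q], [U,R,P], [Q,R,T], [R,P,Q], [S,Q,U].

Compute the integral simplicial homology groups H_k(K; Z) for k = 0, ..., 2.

H_0 ≅ Z,  H_1 ≅ Z/2,  H_2 = 0.

Fix the vertex order P < Q < R < S < T < U and write every simplex with vertices in increasing order. Then dim K = 2 and the simplices of K are:

  0-simplices (6): P, Q, R, S, T, U
  1-simplices (15): PQ, PR, PS, PT, PU, QR, QS, QT, QU, RS, RT, RU, ST, SU, TU
  2-simplices (10): PQR, PQS, PRU, PST, PTU, QRT, QSU, QTU, RST, RSU

giving chain groups C_0 ≅ Z^6, C_1 ≅ Z^15, C_2 ≅ Z^10.

The boundary map ∂_1: C_1 → C_0 sends each edge [p,q] (with p < q) to q − p.
The 6×15 boundary matrix has rank 5 and Smith normal form diag(1,1,1,1,1).

The boundary map ∂_2: C_2 → C_1 sends each 2-simplex [p,q,r] to [q,r] − [p,r] + [p,q]. For instance
  ∂QTU = TU − QU + QT,
  ∂PRU = RU − PU + PR.
The resulting 15×10 matrix has rank 10, and its Smith normal form has invariant factors (1,1,1,1,1,1,1,1,1,2).

Computing H_k = (kernel of ∂_k) / (image of ∂_{k+1}):

  H_0: rank C_0 − rank ∂_1 = 6 − 5 = 1, and the invariant factors of ∂_1 are all 1, so H_0 = Z.
  H_1: rank ker ∂_1 − rank ∂_2 = (15 − 5) − 10 = 0, and ∂_2 has invariant factor 2 > 1, so H_1 = Z/2.
  H_2: rank ker ∂_2 − rank ∂_3 = (10 − 10) − 0 = 0, and there is no ∂_3, so H_2 = 0.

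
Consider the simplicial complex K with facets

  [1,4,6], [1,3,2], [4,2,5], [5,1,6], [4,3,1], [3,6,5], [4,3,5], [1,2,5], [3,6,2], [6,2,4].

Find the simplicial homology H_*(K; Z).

Order the vertices as 1 < 2 < 3 < 4 < 5 < 6. Listing each simplex with vertices in this order, K has dimension 2 with simplices:

  0-simplices (6): [1], [2], [3], [4], [5], [6]
  1-simplices (15): [1,2], [1,3], [1,4], [1,5], [1,6], [2,3], [2,4], [2,5], [2,6], [3,4], [3,5], [3,6], [4,5], [4,6], [5,6]
  2-simplices (10): [1,2,3], [1,2,5], [1,3,4], [1,4,6], [1,5,6], [2,3,6], [2,4,5], [2,4,6], [3,4,5], [3,5,6]

Hence C_0 ≅ Z^6, C_1 ≅ Z^15, C_2 ≅ Z^10.

∂_1: C_1 → C_0 is given by ∂[p,q] = [q] − [p].
This gives a 6×15 integer matrix of rank 5; reducing to Smith normal form yields diagonal entries (1,1,1,1,1).

Boundary ∂_2: C_2 → C_1 maps a triangle to the signed sum of its edges. For instance
  ∂[1,2,3] = [2,3] − [1,3] + [1,2],
  ∂[1,4,6] = [4,6] − [1,6] + [1,4].
As a 15×10 matrix over Z this has rank 10, with invariant factors (1,1,1,1,1,1,1,1,1,2).

Computing H_k = (kernel of ∂_k) / (image of ∂_{k+1}):

  H_0: rank C_0 − rank ∂_1 = 6 − 5 = 1, and the invariant factors of ∂_1 are all 1, so H_0 = Z.
  H_1: rank ker ∂_1 − rank ∂_2 = (15 − 5) − 10 = 0, and ∂_2 has invariant factor 2 > 1, so H_1 = Z/2Z.
  H_2: rank ker ∂_2 − rank ∂_3 = (10 − 10) − 0 = 0, and there is no ∂_3, so H_2 = 0.

H_0 ≅ Z,  H_1 ≅ Z/2Z,  H_2 = 0.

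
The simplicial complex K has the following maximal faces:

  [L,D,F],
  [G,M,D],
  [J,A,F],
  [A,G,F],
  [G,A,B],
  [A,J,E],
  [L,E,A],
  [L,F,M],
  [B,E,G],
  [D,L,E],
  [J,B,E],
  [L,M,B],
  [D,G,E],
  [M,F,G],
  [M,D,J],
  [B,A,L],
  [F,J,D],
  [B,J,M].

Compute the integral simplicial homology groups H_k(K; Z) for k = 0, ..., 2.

H_0 ≅ Z,  H_1 ≅ Z ⊕ Z/2,  H_2 = 0.

Order the vertices as A < B < D < E < F < G < J < L < M. Listing each simplex with vertices in this order, K has dimension 2 with simplices:

  0-simplices (9): A, B, D, E, F, G, J, L, M
  1-simplices (27): AB, AE, AF, AG, AJ, AL, BE, BG, BJ, BL, BM, DE, DF, DG, DJ, DL, DM, EG, EJ, EL, FG, FJ, FL, FM, GM, JM, LM
  2-simplices (18): ABG, ABL, AEJ, AEL, AFG, AFJ, BEG, BEJ, BJM, BLM, DEG, DEL, DFJ, DFL, DGM, DJM, FGM, FLM

Hence C_0 ≅ Z^9, C_1 ≅ Z^27, C_2 ≅ Z^18.

The boundary map ∂_1: C_1 → C_0 sends each edge [p,q] (with p < q) to q − p.
The 9×27 boundary matrix has rank 8 and Smith normal form diag(1,1,1,1,1,1,1,1).

The boundary map ∂_2: C_2 → C_1 acts by ∂[p,q,r] = [q,r] − [p,r] + [p,q]. For instance
  ∂FLM = LM − FM + FL,
  ∂AFG = FG − AG + AF.
The 27×18 boundary matrix has rank 18 and Smith normal form diag(1,1,1,1,1,1,1,1,1,1,1,1,1,1,1,1,1,2).

Reading off H_k = ker ∂_k / im ∂_{k+1}:

  H_0: rank C_0 − rank ∂_1 = 9 − 8 = 1, and the invariant factors of ∂_1 are all 1, so H_0 = Z.
  H_1: rank ker ∂_1 − rank ∂_2 = (27 − 8) − 18 = 1, and ∂_2 has invariant factor 2 > 1, so H_1 = Z ⊕ Z/2.
  H_2: rank ker ∂_2 − rank ∂_3 = (18 − 18) − 0 = 0, and there is no ∂_3, so H_2 = 0.

(K is a triangulation of the Klein bottle.)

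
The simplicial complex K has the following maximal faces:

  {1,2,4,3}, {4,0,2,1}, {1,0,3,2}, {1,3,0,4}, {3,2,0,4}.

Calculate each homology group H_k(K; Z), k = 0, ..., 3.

H_0 = Z,  H_1 = 0,  H_2 = 0,  H_3 = Z.

Order the vertices as 0 < 1 < 2 < 3 < 4. Listing each simplex with vertices in this order, K has dimension 3 with simplices:

  0-simplices (5): [0], [1], [2], [3], [4]
  1-simplices (10): [0,1], [0,2], [0,3], [0,4], [1,2], [1,3], [1,4], [2,3], [2,4], [3,4]
  2-simplices (10): [0,1,2], [0,1,3], [0,1,4], [0,2,3], [0,2,4], [0,3,4], [1,2,3], [1,2,4], [1,3,4], [2,3,4]
  3-simplices (5): [0,1,2,3], [0,1,2,4], [0,1,3,4], [0,2,3,4], [1,2,3,4]

Hence C_0 ≅ Z^5, C_1 ≅ Z^10, C_2 ≅ Z^10, C_3 ≅ Z^5.

∂_1: C_1 → C_0 maps an edge to its endpoints' difference, ∂[p,q] = q − p.
The resulting 5×10 matrix has rank 4, and its Smith normal form has invariant factors (1,1,1,1).

∂_2: C_2 → C_1 maps a triangle to the signed sum of its edges. For instance
  ∂[0,2,3] = [2,3] − [0,3] + [0,2],
  ∂[1,2,4] = [2,4] − [1,4] + [1,2].
The resulting 10×10 matrix has rank 6, and its Smith normal form has invariant factors (1,1,1,1,1,1).

∂_3: C_3 → C_2 sends each 3-simplex σ to the alternating sum Σ_i (−1)^i (σ with its i-th vertex removed). For instance
  ∂[1,2,3,4] = [2,3,4] − [1,3,4] + [1,2,4] − [1,2,3],
  ∂[0,2,3,4] = [2,3,4] − [0,3,4] + [0,2,4] − [0,2,3].
This gives a 10×5 integer matrix of rank 4; reducing to Smith normal form yields diagonal entries (1,1,1,1).

Now H_k = ker ∂_k / im ∂_{k+1}, so:

  H_0: rank C_0 − rank ∂_1 = 5 − 4 = 1, and the invariant factors of ∂_1 are all 1, so H_0 ≅ Z.
  H_1: rank ker ∂_1 − rank ∂_2 = (10 − 4) − 6 = 0, and the invariant factors of ∂_2 are all 1, so H_1 ≅ 0.
  H_2: rank ker ∂_2 − rank ∂_3 = (10 − 6) − 4 = 0, and the invariant factors of ∂_3 are all 1, so H_2 ≅ 0.
  H_3: rank ker ∂_3 − rank ∂_4 = (5 − 4) − 0 = 1, and there is no ∂_4, so H_3 ≅ Z.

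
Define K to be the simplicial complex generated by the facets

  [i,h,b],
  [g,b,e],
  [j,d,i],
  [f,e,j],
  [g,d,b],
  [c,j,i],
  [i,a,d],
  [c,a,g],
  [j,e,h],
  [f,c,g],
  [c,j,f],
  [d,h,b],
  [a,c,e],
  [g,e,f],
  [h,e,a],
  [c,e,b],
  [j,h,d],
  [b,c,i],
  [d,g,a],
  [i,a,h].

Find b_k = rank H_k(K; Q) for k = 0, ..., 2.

Order the vertices as a < b < c < d < e < f < g < h < i < j. Listing each simplex with vertices in this order, K has dimension 2 with simplices:

  0-simplices (10): a, b, c, d, e, f, g, h, i, j
  1-simplices (30): ac, ad, ae, ag, ah, ai, bc, bd, be, bg, bh, bi, ce, cf, cg, ci, cj, dg, dh, di, dj, ef, eg, eh, ej, fg, fj, hi, hj, ij
  2-simplices (20): ace, acg, adg, adi, aeh, ahi, bce, bci, bdg, bdh, beg, bhi, cfg, cfj, cij, dhj, dij, efg, efj, ehj

giving chain groups C_0 ≅ Z^10, C_1 ≅ Z^30, C_2 ≅ Z^20.

∂_1: C_1 → C_0 maps an edge to its endpoints' difference, ∂[p,q] = q − p. For instance
  ∂be = e − b.
This gives a 10×30 integer matrix of rank 9; reducing to Smith normal form yields diagonal entries (1,1,1,1,1,1,1,1,1).

Boundary ∂_2: C_2 → C_1 sends each 2-simplex [p,q,r] to [q,r] − [p,r] + [p,q]. For instance
  ∂cij = ij − cj + ci,
  ∂bdh = dh − bh + bd.
This gives a 30×20 integer matrix of rank 20; reducing to Smith normal form yields diagonal entries (1,1,1,1,1,1,1,1,1,1,1,1,1,1,1,1,1,1,1,2).

Now H_k = ker ∂_k / im ∂_{k+1}, so:

  H_0: rank C_0 − rank ∂_1 = 10 − 9 = 1, and the invariant factors of ∂_1 are all 1, so H_0 ≅ Z.
  H_1: rank ker ∂_1 − rank ∂_2 = (30 − 9) − 20 = 1, and ∂_2 has invariant factor 2 > 1, so H_1 ≅ Z ⊕ Z/2.
  H_2: rank ker ∂_2 − rank ∂_3 = (20 − 20) − 0 = 0, and there is no ∂_3, so H_2 ≅ 0.

As a check, the Euler characteristic is 10 − 30 + 20 = 0, which agrees with 1 − 1 + 0 = 0.
(K is a triangulation of the Klein bottle.)

Hence the Betti numbers are b_0 = 1, b_1 = 1, b_2 = 0.

b_0 = 1, b_1 = 1, b_2 = 0.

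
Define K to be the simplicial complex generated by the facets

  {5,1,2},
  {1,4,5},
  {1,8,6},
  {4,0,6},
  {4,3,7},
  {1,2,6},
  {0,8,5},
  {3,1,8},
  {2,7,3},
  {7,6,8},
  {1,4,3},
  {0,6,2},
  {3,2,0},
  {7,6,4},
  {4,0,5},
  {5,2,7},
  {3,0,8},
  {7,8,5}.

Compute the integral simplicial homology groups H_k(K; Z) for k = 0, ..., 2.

Order the vertices as 0 < 1 < 2 < 3 < 4 < 5 < 6 < 7 < 8. Listing each simplex with vertices in this order, K has dimension 2 with simplices:

  0-simplices (9): [0], [1], [2], [3], [4], [5], [6], [7], [8]
  1-simplices (27): (27 of them)
  2-simplices (18): [0,2,3], [0,2,6], [0,3,8], [0,4,5], [0,4,6], [0,5,8], [1,2,5], [1,2,6], [1,3,4], [1,3,8], [1,4,5], [1,6,8], [2,3,7], [2,5,7], [3,4,7], [4,6,7], [5,7,8], [6,7,8]

Hence C_0 ≅ Z^9, C_1 ≅ Z^27, C_2 ≅ Z^18.

Boundary ∂_1: C_1 → C_0 sends each edge [p,q] (with p < q) to q − p. For instance
  ∂[4,7] = [7] − [4].
The 9×27 boundary matrix has rank 8 and Smith normal form diag(1,1,1,1,1,1,1,1).

∂_2: C_2 → C_1 sends each 2-simplex [p,q,r] to [q,r] − [p,r] + [p,q]. For instance
  ∂[2,3,7] = [3,7] − [2,7] + [2,3],
  ∂[0,4,6] = [4,6] − [0,6] + [0,4].
The resulting 27×18 matrix has rank 17, and its Smith normal form has invariant factors (1,1,1,1,1,1,1,1,1,1,1,1,1,1,1,1,1).

From H_k ≅ ker(∂_k) / im(∂_{k+1}) we obtain:

  H_0: rank C_0 − rank ∂_1 = 9 − 8 = 1, and the invariant factors of ∂_1 are all 1, so H_0 = Z.
  H_1: rank ker ∂_1 − rank ∂_2 = (27 − 8) − 17 = 2, and the invariant factors of ∂_2 are all 1, so H_1 = Z^2.
  H_2: rank ker ∂_2 − rank ∂_3 = (18 − 17) − 0 = 1, and there is no ∂_3, so H_2 = Z.

As a check, the Euler characteristic is 9 − 27 + 18 = 0, which agrees with 1 − 2 + 1 = 0.

H_0 ≅ Z,  H_1 ≅ Z^2,  H_2 ≅ Z.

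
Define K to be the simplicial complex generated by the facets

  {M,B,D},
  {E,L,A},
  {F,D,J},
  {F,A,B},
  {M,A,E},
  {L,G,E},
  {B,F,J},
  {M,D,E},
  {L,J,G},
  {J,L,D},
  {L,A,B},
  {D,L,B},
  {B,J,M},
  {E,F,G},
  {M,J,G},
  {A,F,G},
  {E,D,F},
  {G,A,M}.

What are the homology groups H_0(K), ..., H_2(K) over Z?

H_0 ≅ Z,  H_1 ≅ Z ⊕ Z/2,  H_2 = 0.

K has 9 vertices, 27 edges, 18 triangles.
rank ∂_0 = 0, rank ∂_1 = 8 ⇒ b_0 = 9 − 0 − 8 = 1; all invariant factors of ∂_1 are 1 so no torsion. So H_0 = Z.
rank ∂_1 = 8, rank ∂_2 = 18 ⇒ b_1 = 27 − 8 − 18 = 1; ∂_2 has invariant factor(s) [2] giving torsion. So H_1 = Z ⊕ Z/2.
rank ∂_2 = 18, rank ∂_3 = 0 ⇒ b_2 = 18 − 18 − 0 = 0. So H_2 = 0.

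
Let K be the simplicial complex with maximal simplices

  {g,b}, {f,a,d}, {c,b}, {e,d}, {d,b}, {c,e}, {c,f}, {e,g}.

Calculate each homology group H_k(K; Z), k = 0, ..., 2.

K has 7 vertices, 10 edges, 1 triangle.
rank ∂_0 = 0, rank ∂_1 = 6 ⇒ b_0 = 7 − 0 − 6 = 1; all invariant factors of ∂_1 are 1 so no torsion. So H_0 = Z.
rank ∂_1 = 6, rank ∂_2 = 1 ⇒ b_1 = 10 − 6 − 1 = 3; all invariant factors of ∂_2 are 1 so no torsion. So H_1 = Z^3.
rank ∂_2 = 1, rank ∂_3 = 0 ⇒ b_2 = 1 − 1 − 0 = 0. So H_2 = 0.

H_0 = Z,  H_1 = Z^3,  H_2 = 0.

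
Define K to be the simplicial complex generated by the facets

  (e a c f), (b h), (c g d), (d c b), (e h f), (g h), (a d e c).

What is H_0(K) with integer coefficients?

Fix the vertex order a < b < c < d < e < f < g < h and write every simplex with vertices in increasing order. Then dim K = 3 and the simplices of K are:

  0-simplices (8): a, b, c, d, e, f, g, h
  1-simplices (17): ac, ad, ae, af, bc, bd, bh, cd, ce, cf, cg, de, dg, ef, eh, fh, gh
  2-simplices (10): acd, ace, acf, ade, aef, bcd, cde, cdg, cef, efh
  3-simplices (2): acde, acef

Hence C_0 ≅ Z^8, C_1 ≅ Z^17, C_2 ≅ Z^10, C_3 ≅ Z^2.

The boundary map ∂_1: C_1 → C_0 is given by ∂[p,q] = [q] − [p]. For instance
  ∂de = e − d.
The 8×17 boundary matrix has rank 7 and Smith normal form diag(1,1,1,1,1,1,1).

∂_2: C_2 → C_1 acts by ∂[p,q,r] = [q,r] − [p,r] + [p,q]. For instance
  ∂cde = de − ce + cd,
  ∂acd = cd − ad + ac.
The 17×10 boundary matrix has rank 8 and Smith normal form diag(1,1,1,1,1,1,1,1).

Boundary ∂_3: C_3 → C_2 sends each 3-simplex σ to the alternating sum Σ_i (−1)^i (σ with its i-th vertex removed). For instance
  ∂acde = cde − ade + ace − acd,
  ∂acef = cef − aef + acf − ace.
This gives a 10×2 integer matrix of rank 2; reducing to Smith normal form yields diagonal entries (1,1).

From H_k ≅ ker(∂_k) / im(∂_{k+1}) we obtain:

  H_0: rank C_0 − rank ∂_1 = 8 − 7 = 1, and the invariant factors of ∂_1 are all 1, so H_0 = Z.

H_0 = Z.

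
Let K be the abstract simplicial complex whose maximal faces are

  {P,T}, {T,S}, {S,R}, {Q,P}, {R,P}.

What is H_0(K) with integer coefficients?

H_0 = Z.

We work with the vertex ordering P < Q < R < S < T. The simplices of K, each written with vertices in increasing order, are:

  0-simplices (5): P, Q, R, S, T
  1-simplices (5): PQ, PR, PT, RS, ST

Hence C_0 ≅ Z^5, C_1 ≅ Z^5.

The boundary map ∂_1: C_1 → C_0 sends each edge [p,q] (with p < q) to q − p. For instance
  ∂PR = R − P.
The 5×5 boundary matrix has rank 4 and Smith normal form diag(1,1,1,1).

Now H_k = ker ∂_k / im ∂_{k+1}, so:

  H_0: rank C_0 − rank ∂_1 = 5 − 4 = 1, and the invariant factors of ∂_1 are all 1, so H_0 = Z.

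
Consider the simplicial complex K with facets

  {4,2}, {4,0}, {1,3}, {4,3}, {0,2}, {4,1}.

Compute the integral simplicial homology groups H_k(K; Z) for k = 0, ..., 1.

We work with the vertex ordering 0 < 1 < 2 < 3 < 4. The simplices of K, each written with vertices in increasing order, are:

  0-simplices (5): [0], [1], [2], [3], [4]
  1-simplices (6): [0,2], [0,4], [1,3], [1,4], [2,4], [3,4]

Hence C_0 ≅ Z^5, C_1 ≅ Z^6.

Boundary ∂_1: C_1 → C_0 maps an edge to its endpoints' difference, ∂[p,q] = q − p. For instance
  ∂[0,4] = [4] − [0].
As a 5×6 matrix over Z this has rank 4, with invariant factors (1,1,1,1).

Reading off H_k = ker ∂_k / im ∂_{k+1}:

  H_0: rank C_0 − rank ∂_1 = 5 − 4 = 1, and the invariant factors of ∂_1 are all 1, so H_0 = Z.
  H_1: rank ker ∂_1 − rank ∂_2 = (6 − 4) − 0 = 2, and there is no ∂_2, so H_1 = Z^2.

H_0 ≅ Z,  H_1 ≅ Z^2.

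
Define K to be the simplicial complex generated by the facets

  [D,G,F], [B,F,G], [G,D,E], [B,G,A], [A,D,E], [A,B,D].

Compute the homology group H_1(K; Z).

Order the vertices as A < B < D < E < F < G. Listing each simplex with vertices in this order, K has dimension 2 with simplices:

  0-simplices (6): A, B, D, E, F, G
  1-simplices (12): AB, AD, AE, AG, BD, BF, BG, DE, DF, DG, EG, FG
  2-simplices (6): ABD, ABG, ADE, BFG, DEG, DFG

so the chain groups are C_0 ≅ Z^6, C_1 ≅ Z^12, C_2 ≅ Z^6.

∂_1: C_1 → C_0 maps an edge to its endpoints' difference, ∂[p,q] = q − p. For instance
  ∂AE = E − A.
As a 6×12 matrix over Z this has rank 5, with invariant factors (1,1,1,1,1).

Boundary ∂_2: C_2 → C_1 sends each 2-simplex [p,q,r] to [q,r] − [p,r] + [p,q]. For instance
  ∂ADE = DE − AE + AD,
  ∂BFG = FG − BG + BF.
The resulting 12×6 matrix has rank 6, and its Smith normal form has invariant factors (1,1,1,1,1,1).

Reading off H_k = ker ∂_k / im ∂_{k+1}:

  H_1: rank ker ∂_1 − rank ∂_2 = (12 − 5) − 6 = 1, and the invariant factors of ∂_2 are all 1, so H_1 ≅ Z.

(K is a triangulation of the cylinder S^1 x I.)

H_1 ≅ Z.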